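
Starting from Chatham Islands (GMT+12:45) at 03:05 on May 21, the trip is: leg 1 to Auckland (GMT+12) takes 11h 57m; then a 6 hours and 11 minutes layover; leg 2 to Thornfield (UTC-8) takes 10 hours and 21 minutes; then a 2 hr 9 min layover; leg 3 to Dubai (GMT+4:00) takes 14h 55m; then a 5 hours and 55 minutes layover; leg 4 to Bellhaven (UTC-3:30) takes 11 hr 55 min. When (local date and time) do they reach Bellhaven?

02:13 on May 23

Convert departure to UTC: 03:05 − 12:45 = 14:20 UTC on May 20.
Add 11 hours 57 minutes leg 1 → 02:17 UTC (May 21).
Add 6 hours 11 minutes layover in Auckland → 08:28 UTC.
Add 10 hours and 21 minutes leg 2 → 18:49 UTC.
Add 2 hours 9 minutes layover in Thornfield → 20:58 UTC.
Add 14 hours and 55 minutes leg 3 → 11:53 UTC (May 22).
Add 5 hours and 55 minutes layover in Dubai → 17:48 UTC.
Add 11 hours 55 minutes leg 4 → 05:43 UTC (May 23).
Bellhaven is UTC−3:30, so local arrival = 05:43 − 3:30 = 02:13 on May 23.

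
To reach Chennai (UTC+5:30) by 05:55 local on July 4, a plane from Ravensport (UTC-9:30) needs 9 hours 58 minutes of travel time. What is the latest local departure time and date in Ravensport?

04:57 on July 3

Target arrival in UTC: 05:55 − 5:30 = 00:25 on Jul 4.
Subtract 9 hours and 58 minutes → departure 14:27 UTC on Jul 3.
Ravensport is UTC−9:30: 14:27 − 9:30 = 04:57 on Jul 3.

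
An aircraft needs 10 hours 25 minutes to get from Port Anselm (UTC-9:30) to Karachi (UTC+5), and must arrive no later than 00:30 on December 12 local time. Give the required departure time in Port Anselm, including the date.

23:35 on December 10

Target arrival in UTC: 00:30 − 5:00 = 19:30 on Dec 11.
Subtract 10 hours 25 minutes → departure 09:05 UTC on Dec 11.
Port Anselm is UTC−9:30: 09:05 − 9:30 = 23:35 on Dec 10.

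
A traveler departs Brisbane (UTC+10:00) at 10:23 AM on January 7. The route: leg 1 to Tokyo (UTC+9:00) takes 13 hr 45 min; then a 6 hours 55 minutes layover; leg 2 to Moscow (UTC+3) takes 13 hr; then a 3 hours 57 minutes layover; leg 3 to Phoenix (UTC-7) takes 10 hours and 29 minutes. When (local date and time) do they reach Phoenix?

5:29 PM on January 8

Convert departure to UTC: 10:23 AM − 10:00 = 12:23 AM UTC on Jan 7.
Add 13 hours and 45 minutes leg 1 → 2:08 PM UTC.
Add 6 hours 55 minutes layover in Tokyo → 9:03 PM UTC.
Add 13 hours leg 2 → 10:03 AM UTC (Jan 8).
Add 3 hours and 57 minutes layover in Moscow → 2:00 PM UTC.
Add 10 hours 29 minutes leg 3 → 12:29 AM UTC (Jan 9).
Phoenix is UTC−7:00, so local arrival = 12:29 AM − 7:00 = 5:29 PM on Jan 8.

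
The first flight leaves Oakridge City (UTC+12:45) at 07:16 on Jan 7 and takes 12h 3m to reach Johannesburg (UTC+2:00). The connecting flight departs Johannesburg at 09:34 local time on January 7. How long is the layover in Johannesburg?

1 hour

Convert departure to UTC: 07:16 − 12:45 = 18:31 UTC on Jan 6.
Add 12 hours 3 minutes flight time → 06:34 UTC (Jan 7).
Johannesburg is UTC+2:00, so local arrival = 06:34 + 2:00 = 08:34 on Jan 7.
Layover = 09:34 − 08:34 = 1 hour.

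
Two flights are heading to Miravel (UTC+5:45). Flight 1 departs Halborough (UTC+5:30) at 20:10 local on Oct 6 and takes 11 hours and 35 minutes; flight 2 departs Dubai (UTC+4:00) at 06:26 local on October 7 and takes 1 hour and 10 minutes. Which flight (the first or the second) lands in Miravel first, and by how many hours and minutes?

the first, by 1 hour 21 minutes

Flight 1 in UTC: 20:10 − 5:30 = 14:40 on Oct 6.
+11 hours and 35 minutes → arrive 02:15 UTC on Oct 7.
Flight 2 in UTC: 06:26 − 4:00 = 02:26 on Oct 7.
+1 hour and 10 minutes → arrive 03:36 UTC on Oct 7.
Flight 1 lands earlier by 1 hour 21 minutes.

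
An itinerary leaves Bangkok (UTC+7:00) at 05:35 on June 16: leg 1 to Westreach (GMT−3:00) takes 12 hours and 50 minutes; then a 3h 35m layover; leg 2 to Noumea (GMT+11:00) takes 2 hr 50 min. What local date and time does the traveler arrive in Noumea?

Convert departure to UTC: 05:35 − 7:00 = 22:35 UTC on Jun 15.
Add 12 hours and 50 minutes leg 1 → 11:25 UTC (Jun 16).
Add 3 hours and 35 minutes layover in Westreach → 15:00 UTC.
Add 2 hours 50 minutes leg 2 → 17:50 UTC.
Noumea is UTC+11:00, so local arrival = 17:50 + 11:00 = 04:50 on Jun 17.

04:50 on Jun 17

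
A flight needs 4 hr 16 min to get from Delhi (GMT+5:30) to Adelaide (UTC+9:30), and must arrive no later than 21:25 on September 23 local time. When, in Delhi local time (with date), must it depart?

Target arrival in UTC: 21:25 − 9:30 = 11:55 on Sep 23.
Subtract 4 hours 16 minutes → departure 07:39 UTC on Sep 23.
Delhi is UTC+5:30: 07:39 + 5:30 = 13:09 on Sep 23.

13:09 on September 23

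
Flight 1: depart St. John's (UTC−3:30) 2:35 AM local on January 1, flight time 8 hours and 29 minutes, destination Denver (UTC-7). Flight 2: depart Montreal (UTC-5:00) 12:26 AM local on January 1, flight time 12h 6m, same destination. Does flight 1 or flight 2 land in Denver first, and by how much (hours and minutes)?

Flight 1 in UTC: 2:35 AM + 3:30 = 6:05 AM on Jan 1.
+8 hours and 29 minutes → arrive 2:34 PM UTC on Jan 1.
Flight 2 in UTC: 12:26 AM + 5:00 = 5:26 AM on Jan 1.
+12 hours and 6 minutes → arrive 5:32 PM UTC on Jan 1.
Flight 1 lands earlier by 2 hours 58 minutes.

the first, by 2 hours 58 minutes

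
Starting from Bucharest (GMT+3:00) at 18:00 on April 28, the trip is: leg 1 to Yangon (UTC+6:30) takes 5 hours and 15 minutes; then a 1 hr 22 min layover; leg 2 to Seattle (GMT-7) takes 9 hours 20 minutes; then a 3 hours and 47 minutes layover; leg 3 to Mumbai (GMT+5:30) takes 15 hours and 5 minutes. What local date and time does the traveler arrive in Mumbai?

Convert departure to UTC: 18:00 − 3:00 = 15:00 UTC on Apr 28.
Add 5 hours and 15 minutes leg 1 → 20:15 UTC.
Add 1 hour 22 minutes layover in Yangon → 21:37 UTC.
Add 9 hours and 20 minutes leg 2 → 06:57 UTC (Apr 29).
Add 3 hours 47 minutes layover in Seattle → 10:44 UTC.
Add 15 hours and 5 minutes leg 3 → 01:49 UTC (Apr 30).
Mumbai is UTC+5:30, so local arrival = 01:49 + 5:30 = 07:19 on Apr 30.

07:19 on Apr 30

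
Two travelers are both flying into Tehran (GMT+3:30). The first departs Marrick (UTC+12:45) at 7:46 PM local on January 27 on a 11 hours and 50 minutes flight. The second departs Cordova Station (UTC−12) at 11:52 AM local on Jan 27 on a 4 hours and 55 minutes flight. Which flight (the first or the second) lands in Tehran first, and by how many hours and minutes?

the first, by 9 hours 56 minutes

Flight 1 in UTC: 7:46 PM − 12:45 = 7:01 AM on Jan 27.
+11 hours and 50 minutes → arrive 6:51 PM UTC on Jan 27.
Flight 2 in UTC: 11:52 AM + 12:00 = 11:52 PM on Jan 27.
+4 hours 55 minutes → arrive 4:47 AM UTC on Jan 28.
Flight 1 lands earlier by 9 hours 56 minutes.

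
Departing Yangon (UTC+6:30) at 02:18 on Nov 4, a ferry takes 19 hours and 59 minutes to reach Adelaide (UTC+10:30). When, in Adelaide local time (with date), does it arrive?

Convert departure to UTC: 02:18 − 6:30 = 19:48 UTC on Nov 3.
Add 19 hours 59 minutes travel time → 15:47 UTC (Nov 4).
Adelaide is UTC+10:30, so local arrival = 15:47 + 10:30 = 02:17 on Nov 5.

02:17 on Nov 5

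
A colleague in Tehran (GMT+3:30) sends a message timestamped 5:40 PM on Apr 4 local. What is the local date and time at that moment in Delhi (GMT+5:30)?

7:40 PM on April 4

Delhi is 2:00 ahead of Tehran.
Shift by the zone difference: 5:40 PM + 2:00 = 7:40 PM on Apr 4 in Delhi.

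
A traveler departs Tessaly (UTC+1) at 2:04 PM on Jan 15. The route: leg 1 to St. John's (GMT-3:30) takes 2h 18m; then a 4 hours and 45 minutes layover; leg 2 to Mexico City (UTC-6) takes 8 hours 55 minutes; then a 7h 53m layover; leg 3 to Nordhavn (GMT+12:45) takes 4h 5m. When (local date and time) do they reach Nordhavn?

Convert departure to UTC: 2:04 PM − 1:00 = 1:04 PM UTC on Jan 15.
Add 2 hours 18 minutes leg 1 → 3:22 PM UTC.
Add 4 hours 45 minutes layover in St. John's → 8:07 PM UTC.
Add 8 hours and 55 minutes leg 2 → 5:02 AM UTC (Jan 16).
Add 7 hours and 53 minutes layover in Mexico City → 12:55 PM UTC.
Add 4 hours 5 minutes leg 3 → 5:00 PM UTC.
Nordhavn is UTC+12:45, so local arrival = 5:00 PM + 12:45 = 5:45 AM on Jan 17.

5:45 AM on January 17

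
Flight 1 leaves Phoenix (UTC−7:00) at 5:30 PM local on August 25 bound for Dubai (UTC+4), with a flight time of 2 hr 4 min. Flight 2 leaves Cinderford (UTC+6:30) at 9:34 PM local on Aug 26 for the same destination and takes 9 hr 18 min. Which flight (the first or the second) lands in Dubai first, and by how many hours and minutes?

Flight 1 in UTC: 5:30 PM + 7:00 = 12:30 AM on Aug 26.
+2 hours 4 minutes → arrive 2:34 AM UTC on Aug 26.
Flight 2 in UTC: 9:34 PM − 6:30 = 3:04 PM on Aug 26.
+9 hours and 18 minutes → arrive 12:22 AM UTC on Aug 27.
Flight 1 lands earlier by 21 hours 48 minutes.

the first, by 21 hours 48 minutes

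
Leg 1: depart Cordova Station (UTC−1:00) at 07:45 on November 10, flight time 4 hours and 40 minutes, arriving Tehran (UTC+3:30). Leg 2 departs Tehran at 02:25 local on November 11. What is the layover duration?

Convert departure to UTC: 07:45 + 1:00 = 08:45 UTC on Nov 10.
Add 4 hours 40 minutes flight time → 13:25 UTC.
Tehran is UTC+3:30, so local arrival = 13:25 + 3:30 = 16:55 on Nov 10.
Layover = 02:25 − 16:55 (+1 day) = 9 hours 30 minutes.

9 hours 30 minutes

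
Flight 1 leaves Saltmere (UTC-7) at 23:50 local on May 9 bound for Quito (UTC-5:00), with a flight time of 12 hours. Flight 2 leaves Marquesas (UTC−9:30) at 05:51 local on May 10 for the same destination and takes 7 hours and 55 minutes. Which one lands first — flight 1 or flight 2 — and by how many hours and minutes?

Flight 1 in UTC: 23:50 + 7:00 = 06:50 on May 10.
+12 hours → arrive 18:50 UTC on May 10.
Flight 2 in UTC: 05:51 + 9:30 = 15:21 on May 10.
+7 hours 55 minutes → arrive 23:16 UTC on May 10.
Flight 1 lands earlier by 4 hours 26 minutes.

the first, by 4 hours 26 minutes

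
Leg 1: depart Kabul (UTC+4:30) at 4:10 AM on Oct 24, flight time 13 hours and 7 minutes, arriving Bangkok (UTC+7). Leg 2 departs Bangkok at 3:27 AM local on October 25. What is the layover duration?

Convert departure to UTC: 4:10 AM − 4:30 = 11:40 PM UTC on Oct 23.
Add 13 hours and 7 minutes flight time → 12:47 PM UTC (Oct 24).
Bangkok is UTC+7:00, so local arrival = 12:47 PM + 7:00 = 7:47 PM on Oct 24.
Layover = 3:27 AM − 7:47 PM (+1 day) = 7 hours 40 minutes.

7 hours 40 minutes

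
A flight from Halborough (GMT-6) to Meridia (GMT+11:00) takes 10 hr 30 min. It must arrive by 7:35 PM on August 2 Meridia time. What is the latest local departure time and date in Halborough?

4:05 PM on Aug 1

Target arrival in UTC: 7:35 PM − 11:00 = 8:35 AM on Aug 2.
Subtract 10 hours 30 minutes → departure 10:05 PM UTC on Aug 1.
Halborough is UTC−6:00: 10:05 PM − 6:00 = 4:05 PM on Aug 1.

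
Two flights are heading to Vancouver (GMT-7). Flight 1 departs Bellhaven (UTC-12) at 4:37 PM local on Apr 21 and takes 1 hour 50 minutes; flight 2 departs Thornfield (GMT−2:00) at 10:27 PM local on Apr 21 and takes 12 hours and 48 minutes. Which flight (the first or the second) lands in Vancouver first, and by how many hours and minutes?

the first, by 6 hours 48 minutes

Flight 1 in UTC: 4:37 PM + 12:00 = 4:37 AM on Apr 22.
+1 hour and 50 minutes → arrive 6:27 AM UTC on Apr 22.
Flight 2 in UTC: 10:27 PM + 2:00 = 12:27 AM on Apr 22.
+12 hours 48 minutes → arrive 1:15 PM UTC on Apr 22.
Flight 1 lands earlier by 6 hours 48 minutes.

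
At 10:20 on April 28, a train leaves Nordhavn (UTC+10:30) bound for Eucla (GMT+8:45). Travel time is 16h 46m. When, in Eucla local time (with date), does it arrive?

Convert departure to UTC: 10:20 − 10:30 = 23:50 UTC on Apr 27.
Add 16 hours 46 minutes travel time → 16:36 UTC (Apr 28).
Eucla is UTC+8:45, so local arrival = 16:36 + 8:45 = 01:21 on Apr 29.

01:21 on Apr 29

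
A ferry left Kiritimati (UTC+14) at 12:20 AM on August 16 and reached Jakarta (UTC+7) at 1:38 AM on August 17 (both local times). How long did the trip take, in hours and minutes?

32 hours 18 minutes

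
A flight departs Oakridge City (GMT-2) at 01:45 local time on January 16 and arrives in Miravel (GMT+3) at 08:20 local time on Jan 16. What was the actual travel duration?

1 hour 35 minutes

Miravel is 5:00 ahead of Oakridge City.
Clock-face elapsed time (ignoring zones) is 6 hours 35 minutes.
Actual elapsed = 6 hours 35 minutes − 5:00 = 1 hour 35 minutes.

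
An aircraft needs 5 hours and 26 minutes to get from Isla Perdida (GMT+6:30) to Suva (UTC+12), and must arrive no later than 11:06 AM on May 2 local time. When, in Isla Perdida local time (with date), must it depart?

12:10 AM on May 2

Target arrival in UTC: 11:06 AM − 12:00 = 11:06 PM on May 1.
Subtract 5 hours 26 minutes → departure 5:40 PM UTC on May 1.
Isla Perdida is UTC+6:30: 5:40 PM + 6:30 = 12:10 AM on May 2.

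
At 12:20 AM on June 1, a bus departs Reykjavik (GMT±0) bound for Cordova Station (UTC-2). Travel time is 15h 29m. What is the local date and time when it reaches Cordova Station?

Cordova Station is 2:00 behind Reykjavik.
After 15 hours 29 minutes it is 3:49 PM in Reykjavik.
Shift by the zone difference: 3:49 PM − 2:00 = 1:49 PM on Jun 1 in Cordova Station.

1:49 PM on Jun 1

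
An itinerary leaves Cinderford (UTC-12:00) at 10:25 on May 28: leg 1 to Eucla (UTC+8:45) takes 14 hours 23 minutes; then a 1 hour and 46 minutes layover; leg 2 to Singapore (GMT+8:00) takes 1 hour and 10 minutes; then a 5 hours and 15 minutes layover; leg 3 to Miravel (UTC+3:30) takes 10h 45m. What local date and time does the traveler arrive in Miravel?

11:14 on May 30

Convert departure to UTC: 10:25 + 12:00 = 22:25 UTC on May 28.
Add 14 hours 23 minutes leg 1 → 12:48 UTC (May 29).
Add 1 hour 46 minutes layover in Eucla → 14:34 UTC.
Add 1 hour 10 minutes leg 2 → 15:44 UTC.
Add 5 hours and 15 minutes layover in Singapore → 20:59 UTC.
Add 10 hours and 45 minutes leg 3 → 07:44 UTC (May 30).
Miravel is UTC+3:30, so local arrival = 07:44 + 3:30 = 11:14 on May 30.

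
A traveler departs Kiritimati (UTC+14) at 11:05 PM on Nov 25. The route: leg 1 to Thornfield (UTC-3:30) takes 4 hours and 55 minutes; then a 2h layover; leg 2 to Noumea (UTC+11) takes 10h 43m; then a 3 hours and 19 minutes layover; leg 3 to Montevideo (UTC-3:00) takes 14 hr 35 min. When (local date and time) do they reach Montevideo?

Convert departure to UTC: 11:05 PM − 14:00 = 9:05 AM UTC on Nov 25.
Add 4 hours 55 minutes leg 1 → 2:00 PM UTC.
Add 2 hours layover in Thornfield → 4:00 PM UTC.
Add 10 hours and 43 minutes leg 2 → 2:43 AM UTC (Nov 26).
Add 3 hours 19 minutes layover in Noumea → 6:02 AM UTC.
Add 14 hours 35 minutes leg 3 → 8:37 PM UTC.
Montevideo is UTC−3:00, so local arrival = 8:37 PM − 3:00 = 5:37 PM on Nov 26.

5:37 PM on November 26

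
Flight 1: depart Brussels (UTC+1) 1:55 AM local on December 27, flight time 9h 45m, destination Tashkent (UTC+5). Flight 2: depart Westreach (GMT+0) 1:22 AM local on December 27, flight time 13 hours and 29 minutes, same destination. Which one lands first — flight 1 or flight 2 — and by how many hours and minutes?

the first, by 4 hours 11 minutes

Flight 1 in UTC: 1:55 AM − 1:00 = 12:55 AM on Dec 27.
+9 hours and 45 minutes → arrive 10:40 AM UTC on Dec 27.
Flight 2 departs at 1:22 AM UTC (Dec 27).
+13 hours 29 minutes → arrive 2:51 PM UTC on Dec 27.
Flight 1 lands earlier by 4 hours 11 minutes.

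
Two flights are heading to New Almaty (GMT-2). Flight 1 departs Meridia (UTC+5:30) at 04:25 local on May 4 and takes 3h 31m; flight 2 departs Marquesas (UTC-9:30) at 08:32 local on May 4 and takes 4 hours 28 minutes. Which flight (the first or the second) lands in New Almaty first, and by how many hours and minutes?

the first, by 20 hours 4 minutes

Flight 1 in UTC: 04:25 − 5:30 = 22:55 on May 3.
+3 hours 31 minutes → arrive 02:26 UTC on May 4.
Flight 2 in UTC: 08:32 + 9:30 = 18:02 on May 4.
+4 hours and 28 minutes → arrive 22:30 UTC on May 4.
Flight 1 lands earlier by 20 hours 4 minutes.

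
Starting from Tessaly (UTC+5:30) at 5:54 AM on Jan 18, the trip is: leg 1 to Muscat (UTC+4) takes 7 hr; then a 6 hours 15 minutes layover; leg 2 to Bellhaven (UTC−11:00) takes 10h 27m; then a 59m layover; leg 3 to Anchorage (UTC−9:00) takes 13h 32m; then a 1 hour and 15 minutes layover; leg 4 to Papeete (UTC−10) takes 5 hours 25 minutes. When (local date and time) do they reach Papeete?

11:17 AM on Jan 19

Convert departure to UTC: 5:54 AM − 5:30 = 12:24 AM UTC on Jan 18.
Add 7 hours leg 1 → 7:24 AM UTC.
Add 6 hours and 15 minutes layover in Muscat → 1:39 PM UTC.
Add 10 hours 27 minutes leg 2 → 12:06 AM UTC (Jan 19).
Add 59 minutes layover in Bellhaven → 1:05 AM UTC.
Add 13 hours and 32 minutes leg 3 → 2:37 PM UTC.
Add 1 hour 15 minutes layover in Anchorage → 3:52 PM UTC.
Add 5 hours 25 minutes leg 4 → 9:17 PM UTC.
Papeete is UTC−10:00, so local arrival = 9:17 PM − 10:00 = 11:17 AM on Jan 19.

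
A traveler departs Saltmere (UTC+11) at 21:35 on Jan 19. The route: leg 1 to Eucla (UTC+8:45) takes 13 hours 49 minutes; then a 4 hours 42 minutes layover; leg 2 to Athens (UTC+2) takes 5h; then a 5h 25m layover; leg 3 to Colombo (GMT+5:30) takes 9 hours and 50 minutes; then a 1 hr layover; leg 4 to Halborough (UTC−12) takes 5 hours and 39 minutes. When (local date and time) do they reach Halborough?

Convert departure to UTC: 21:35 − 11:00 = 10:35 UTC on Jan 19.
Add 13 hours 49 minutes leg 1 → 00:24 UTC (Jan 20).
Add 4 hours and 42 minutes layover in Eucla → 05:06 UTC.
Add 5 hours leg 2 → 10:06 UTC.
Add 5 hours 25 minutes layover in Athens → 15:31 UTC.
Add 9 hours and 50 minutes leg 3 → 01:21 UTC (Jan 21).
Add 1 hour layover in Colombo → 02:21 UTC.
Add 5 hours 39 minutes leg 4 → 08:00 UTC.
Halborough is UTC−12:00, so local arrival = 08:00 − 12:00 = 20:00 on Jan 20.

20:00 on Jan 20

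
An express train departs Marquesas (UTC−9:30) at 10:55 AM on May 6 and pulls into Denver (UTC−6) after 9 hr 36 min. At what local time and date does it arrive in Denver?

12:01 AM on May 7

Convert departure to UTC: 10:55 AM + 9:30 = 8:25 PM UTC on May 6.
Add 9 hours 36 minutes travel time → 6:01 AM UTC (May 7).
Denver is UTC−6:00, so local arrival = 6:01 AM − 6:00 = 12:01 AM on May 7.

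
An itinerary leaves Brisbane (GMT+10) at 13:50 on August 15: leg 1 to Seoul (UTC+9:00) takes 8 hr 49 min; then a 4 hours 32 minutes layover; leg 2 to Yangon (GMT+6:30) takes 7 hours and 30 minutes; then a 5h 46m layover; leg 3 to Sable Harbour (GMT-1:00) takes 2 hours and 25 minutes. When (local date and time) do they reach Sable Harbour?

07:52 on Aug 16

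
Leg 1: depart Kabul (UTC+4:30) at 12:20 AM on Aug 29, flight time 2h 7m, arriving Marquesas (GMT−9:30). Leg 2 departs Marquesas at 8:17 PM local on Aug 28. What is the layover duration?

Convert departure to UTC: 12:20 AM − 4:30 = 7:50 PM UTC on Aug 28.
Add 2 hours and 7 minutes flight time → 9:57 PM UTC.
Marquesas is UTC−9:30, so local arrival = 9:57 PM − 9:30 = 12:27 PM on Aug 28.
Layover = 8:17 PM − 12:27 PM = 7 hours 50 minutes.

7 hours 50 minutes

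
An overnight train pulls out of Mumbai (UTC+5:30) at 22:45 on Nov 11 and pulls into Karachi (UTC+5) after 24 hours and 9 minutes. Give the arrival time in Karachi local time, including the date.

22:24 on November 12

Convert departure to UTC: 22:45 − 5:30 = 17:15 UTC on Nov 11.
Add 24 hours 9 minutes travel time → 17:24 UTC (Nov 12).
Karachi is UTC+5:00, so local arrival = 17:24 + 5:00 = 22:24 on Nov 12.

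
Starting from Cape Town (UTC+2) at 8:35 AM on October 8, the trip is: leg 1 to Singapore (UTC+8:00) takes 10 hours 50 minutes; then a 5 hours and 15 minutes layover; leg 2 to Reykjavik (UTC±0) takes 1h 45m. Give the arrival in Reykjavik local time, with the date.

12:25 AM on October 9

Convert departure to UTC: 8:35 AM − 2:00 = 6:35 AM UTC on Oct 8.
Add 10 hours 50 minutes leg 1 → 5:25 PM UTC.
Add 5 hours and 15 minutes layover in Singapore → 10:40 PM UTC.
Add 1 hour 45 minutes leg 2 → 12:25 AM UTC (Oct 9).
Reykjavik is UTC+0, so local arrival is the same: 12:25 AM on Oct 9.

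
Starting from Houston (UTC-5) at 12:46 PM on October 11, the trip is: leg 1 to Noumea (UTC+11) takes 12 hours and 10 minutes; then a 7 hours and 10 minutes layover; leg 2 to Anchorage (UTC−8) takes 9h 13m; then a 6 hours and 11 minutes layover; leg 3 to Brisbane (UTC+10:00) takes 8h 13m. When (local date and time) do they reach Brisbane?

Convert departure to UTC: 12:46 PM + 5:00 = 5:46 PM UTC on Oct 11.
Add 12 hours and 10 minutes leg 1 → 5:56 AM UTC (Oct 12).
Add 7 hours 10 minutes layover in Noumea → 1:06 PM UTC.
Add 9 hours and 13 minutes leg 2 → 10:19 PM UTC.
Add 6 hours 11 minutes layover in Anchorage → 4:30 AM UTC (Oct 13).
Add 8 hours 13 minutes leg 3 → 12:43 PM UTC.
Brisbane is UTC+10:00, so local arrival = 12:43 PM + 10:00 = 10:43 PM on Oct 13.

10:43 PM on Oct 13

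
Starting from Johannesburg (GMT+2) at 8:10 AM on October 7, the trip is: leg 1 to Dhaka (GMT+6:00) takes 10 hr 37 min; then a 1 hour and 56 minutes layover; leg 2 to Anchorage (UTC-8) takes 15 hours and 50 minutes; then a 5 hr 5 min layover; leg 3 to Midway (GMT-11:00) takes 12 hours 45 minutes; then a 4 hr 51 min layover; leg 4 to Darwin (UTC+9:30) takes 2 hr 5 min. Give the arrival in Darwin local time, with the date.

8:49 PM on October 9

Convert departure to UTC: 8:10 AM − 2:00 = 6:10 AM UTC on Oct 7.
Add 10 hours and 37 minutes leg 1 → 4:47 PM UTC.
Add 1 hour 56 minutes layover in Dhaka → 6:43 PM UTC.
Add 15 hours and 50 minutes leg 2 → 10:33 AM UTC (Oct 8).
Add 5 hours and 5 minutes layover in Anchorage → 3:38 PM UTC.
Add 12 hours 45 minutes leg 3 → 4:23 AM UTC (Oct 9).
Add 4 hours 51 minutes layover in Midway → 9:14 AM UTC.
Add 2 hours and 5 minutes leg 4 → 11:19 AM UTC.
Darwin is UTC+9:30, so local arrival = 11:19 AM + 9:30 = 8:49 PM on Oct 9.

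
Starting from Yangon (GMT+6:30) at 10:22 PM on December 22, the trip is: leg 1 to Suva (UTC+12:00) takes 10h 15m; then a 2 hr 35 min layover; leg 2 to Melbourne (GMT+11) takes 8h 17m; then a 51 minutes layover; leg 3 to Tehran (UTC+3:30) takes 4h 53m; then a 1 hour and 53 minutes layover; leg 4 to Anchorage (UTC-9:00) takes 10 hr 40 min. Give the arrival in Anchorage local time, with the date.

10:16 PM on Dec 23

Convert departure to UTC: 10:22 PM − 6:30 = 3:52 PM UTC on Dec 22.
Add 10 hours and 15 minutes leg 1 → 2:07 AM UTC (Dec 23).
Add 2 hours and 35 minutes layover in Suva → 4:42 AM UTC.
Add 8 hours and 17 minutes leg 2 → 12:59 PM UTC.
Add 51 minutes layover in Melbourne → 1:50 PM UTC.
Add 4 hours and 53 minutes leg 3 → 6:43 PM UTC.
Add 1 hour and 53 minutes layover in Tehran → 8:36 PM UTC.
Add 10 hours and 40 minutes leg 4 → 7:16 AM UTC (Dec 24).
Anchorage is UTC−9:00, so local arrival = 7:16 AM − 9:00 = 10:16 PM on Dec 23.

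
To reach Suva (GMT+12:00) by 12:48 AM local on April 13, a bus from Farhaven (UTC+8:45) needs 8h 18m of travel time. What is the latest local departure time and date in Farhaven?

Target arrival in UTC: 12:48 AM − 12:00 = 12:48 PM on Apr 12.
Subtract 8 hours 18 minutes → departure 4:30 AM UTC on Apr 12.
Farhaven is UTC+8:45: 4:30 AM + 8:45 = 1:15 PM on Apr 12.

1:15 PM on April 12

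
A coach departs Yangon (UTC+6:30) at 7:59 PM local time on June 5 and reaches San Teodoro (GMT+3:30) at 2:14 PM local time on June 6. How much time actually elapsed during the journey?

Departure in UTC: 7:59 PM − 6:30 = 1:29 PM on Jun 5.
Arrival in UTC: 2:14 PM − 3:30 = 10:44 AM on Jun 6.
Elapsed = 10:44 AM − 1:29 PM (+1 day) = 21 hours 15 minutes.

21 hours 15 minutes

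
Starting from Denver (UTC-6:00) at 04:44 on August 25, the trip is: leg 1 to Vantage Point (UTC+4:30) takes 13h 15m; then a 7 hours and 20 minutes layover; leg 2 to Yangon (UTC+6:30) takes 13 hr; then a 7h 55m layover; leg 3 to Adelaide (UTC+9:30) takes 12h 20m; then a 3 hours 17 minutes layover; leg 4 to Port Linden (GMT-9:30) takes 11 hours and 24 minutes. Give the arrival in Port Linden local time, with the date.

Convert departure to UTC: 04:44 + 6:00 = 10:44 UTC on Aug 25.
Add 13 hours 15 minutes leg 1 → 23:59 UTC.
Add 7 hours and 20 minutes layover in Vantage Point → 07:19 UTC (Aug 26).
Add 13 hours leg 2 → 20:19 UTC.
Add 7 hours 55 minutes layover in Yangon → 04:14 UTC (Aug 27).
Add 12 hours and 20 minutes leg 3 → 16:34 UTC.
Add 3 hours 17 minutes layover in Adelaide → 19:51 UTC.
Add 11 hours 24 minutes leg 4 → 07:15 UTC (Aug 28).
Port Linden is UTC−9:30, so local arrival = 07:15 − 9:30 = 21:45 on Aug 27.

21:45 on Aug 27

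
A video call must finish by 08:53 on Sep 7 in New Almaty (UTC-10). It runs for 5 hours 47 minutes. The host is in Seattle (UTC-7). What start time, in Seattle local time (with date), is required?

06:06 on September 7

Target end time in UTC: 08:53 + 10:00 = 18:53 on Sep 7.
Subtract 5 hours and 47 minutes → start 13:06 UTC on Sep 7.
Seattle is UTC−7:00: 13:06 − 7:00 = 06:06 on Sep 7.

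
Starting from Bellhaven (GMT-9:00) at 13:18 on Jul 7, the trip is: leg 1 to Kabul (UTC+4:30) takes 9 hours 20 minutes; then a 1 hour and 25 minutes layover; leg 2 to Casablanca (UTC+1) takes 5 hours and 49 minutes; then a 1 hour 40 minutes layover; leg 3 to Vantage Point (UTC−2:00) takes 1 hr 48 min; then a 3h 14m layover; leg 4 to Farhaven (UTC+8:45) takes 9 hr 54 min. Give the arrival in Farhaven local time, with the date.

16:13 on July 9

Convert departure to UTC: 13:18 + 9:00 = 22:18 UTC on Jul 7.
Add 9 hours and 20 minutes leg 1 → 07:38 UTC (Jul 8).
Add 1 hour 25 minutes layover in Kabul → 09:03 UTC.
Add 5 hours and 49 minutes leg 2 → 14:52 UTC.
Add 1 hour 40 minutes layover in Casablanca → 16:32 UTC.
Add 1 hour and 48 minutes leg 3 → 18:20 UTC.
Add 3 hours 14 minutes layover in Vantage Point → 21:34 UTC.
Add 9 hours and 54 minutes leg 4 → 07:28 UTC (Jul 9).
Farhaven is UTC+8:45, so local arrival = 07:28 + 8:45 = 16:13 on Jul 9.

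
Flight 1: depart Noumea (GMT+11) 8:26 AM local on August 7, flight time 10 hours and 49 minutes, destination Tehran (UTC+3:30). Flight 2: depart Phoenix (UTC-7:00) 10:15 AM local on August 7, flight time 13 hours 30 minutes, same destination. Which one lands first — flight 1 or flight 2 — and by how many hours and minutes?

Flight 1 in UTC: 8:26 AM − 11:00 = 9:26 PM on Aug 6.
+10 hours 49 minutes → arrive 8:15 AM UTC on Aug 7.
Flight 2 in UTC: 10:15 AM + 7:00 = 5:15 PM on Aug 7.
+13 hours and 30 minutes → arrive 6:45 AM UTC on Aug 8.
Flight 1 lands earlier by 22 hours 30 minutes.

the first, by 22 hours 30 minutes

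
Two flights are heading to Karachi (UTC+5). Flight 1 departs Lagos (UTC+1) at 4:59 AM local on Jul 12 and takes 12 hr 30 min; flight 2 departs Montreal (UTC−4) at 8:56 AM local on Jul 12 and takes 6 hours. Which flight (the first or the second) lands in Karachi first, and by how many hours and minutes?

Flight 1 in UTC: 4:59 AM − 1:00 = 3:59 AM on Jul 12.
+12 hours and 30 minutes → arrive 4:29 PM UTC on Jul 12.
Flight 2 in UTC: 8:56 AM + 4:00 = 12:56 PM on Jul 12.
+6 hours → arrive 6:56 PM UTC on Jul 12.
Flight 1 lands earlier by 2 hours 27 minutes.

the first, by 2 hours 27 minutes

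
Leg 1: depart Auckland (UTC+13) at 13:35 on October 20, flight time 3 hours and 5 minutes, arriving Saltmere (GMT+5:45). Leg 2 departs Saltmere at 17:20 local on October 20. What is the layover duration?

7 hours 55 minutes

Convert departure to UTC: 13:35 − 13:00 = 00:35 UTC on Oct 20.
Add 3 hours and 5 minutes flight time → 03:40 UTC.
Saltmere is UTC+5:45, so local arrival = 03:40 + 5:45 = 09:25 on Oct 20.
Layover = 17:20 − 09:25 = 7 hours 55 minutes.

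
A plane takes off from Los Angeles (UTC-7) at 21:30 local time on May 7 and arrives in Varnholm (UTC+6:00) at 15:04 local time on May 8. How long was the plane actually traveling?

Departure in UTC: 21:30 + 7:00 = 04:30 on May 8.
Arrival in UTC: 15:04 − 6:00 = 09:04 on May 8.
Elapsed = 09:04 − 04:30 = 4 hours 34 minutes.

4 hours 34 minutes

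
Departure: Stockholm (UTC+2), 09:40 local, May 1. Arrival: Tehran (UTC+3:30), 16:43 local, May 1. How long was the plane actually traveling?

5 hours 33 minutes

Departure in UTC: 09:40 − 2:00 = 07:40 on May 1.
Arrival in UTC: 16:43 − 3:30 = 13:13 on May 1.
Elapsed = 13:13 − 07:40 = 5 hours 33 minutes.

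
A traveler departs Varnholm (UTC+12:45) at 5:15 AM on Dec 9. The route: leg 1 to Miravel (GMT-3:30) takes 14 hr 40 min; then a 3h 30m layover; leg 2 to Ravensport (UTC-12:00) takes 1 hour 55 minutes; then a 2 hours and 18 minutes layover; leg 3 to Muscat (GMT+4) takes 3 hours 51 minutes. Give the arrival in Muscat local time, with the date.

10:44 PM on December 9

Convert departure to UTC: 5:15 AM − 12:45 = 4:30 PM UTC on Dec 8.
Add 14 hours and 40 minutes leg 1 → 7:10 AM UTC (Dec 9).
Add 3 hours 30 minutes layover in Miravel → 10:40 AM UTC.
Add 1 hour and 55 minutes leg 2 → 12:35 PM UTC.
Add 2 hours 18 minutes layover in Ravensport → 2:53 PM UTC.
Add 3 hours 51 minutes leg 3 → 6:44 PM UTC.
Muscat is UTC+4:00, so local arrival = 6:44 PM + 4:00 = 10:44 PM on Dec 9.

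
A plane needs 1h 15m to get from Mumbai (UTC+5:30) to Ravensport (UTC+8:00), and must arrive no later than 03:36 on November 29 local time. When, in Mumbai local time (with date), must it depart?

23:51 on November 28

Target arrival in UTC: 03:36 − 8:00 = 19:36 on Nov 28.
Subtract 1 hour and 15 minutes → departure 18:21 UTC on Nov 28.
Mumbai is UTC+5:30: 18:21 + 5:30 = 23:51 on Nov 28.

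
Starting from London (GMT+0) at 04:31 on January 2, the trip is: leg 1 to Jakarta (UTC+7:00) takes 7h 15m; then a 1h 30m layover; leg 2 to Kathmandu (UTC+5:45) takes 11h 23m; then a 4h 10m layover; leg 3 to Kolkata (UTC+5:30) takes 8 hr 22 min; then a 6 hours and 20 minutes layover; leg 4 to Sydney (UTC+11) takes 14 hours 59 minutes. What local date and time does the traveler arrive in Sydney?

London is at UTC+0, so departure is already 04:31 UTC on Jan 2.
Add 7 hours 15 minutes leg 1 → 11:46 UTC.
Add 1 hour and 30 minutes layover in Jakarta → 13:16 UTC.
Add 11 hours 23 minutes leg 2 → 00:39 UTC (Jan 3).
Add 4 hours and 10 minutes layover in Kathmandu → 04:49 UTC.
Add 8 hours 22 minutes leg 3 → 13:11 UTC.
Add 6 hours and 20 minutes layover in Kolkata → 19:31 UTC.
Add 14 hours 59 minutes leg 4 → 10:30 UTC (Jan 4).
Sydney is UTC+11:00, so local arrival = 10:30 + 11:00 = 21:30 on Jan 4.

21:30 on January 4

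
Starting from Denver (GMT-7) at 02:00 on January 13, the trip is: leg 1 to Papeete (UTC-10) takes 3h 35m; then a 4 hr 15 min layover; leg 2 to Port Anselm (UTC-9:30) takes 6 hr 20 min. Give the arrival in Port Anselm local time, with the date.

13:40 on January 13

Convert departure to UTC: 02:00 + 7:00 = 09:00 UTC on Jan 13.
Add 3 hours and 35 minutes leg 1 → 12:35 UTC.
Add 4 hours and 15 minutes layover in Papeete → 16:50 UTC.
Add 6 hours 20 minutes leg 2 → 23:10 UTC.
Port Anselm is UTC−9:30, so local arrival = 23:10 − 9:30 = 13:40 on Jan 13.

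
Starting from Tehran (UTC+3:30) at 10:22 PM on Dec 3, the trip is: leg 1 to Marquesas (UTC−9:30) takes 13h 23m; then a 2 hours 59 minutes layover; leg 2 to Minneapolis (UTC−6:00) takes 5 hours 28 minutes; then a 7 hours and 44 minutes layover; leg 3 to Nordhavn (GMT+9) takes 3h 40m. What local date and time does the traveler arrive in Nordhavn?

Convert departure to UTC: 10:22 PM − 3:30 = 6:52 PM UTC on Dec 3.
Add 13 hours and 23 minutes leg 1 → 8:15 AM UTC (Dec 4).
Add 2 hours and 59 minutes layover in Marquesas → 11:14 AM UTC.
Add 5 hours and 28 minutes leg 2 → 4:42 PM UTC.
Add 7 hours 44 minutes layover in Minneapolis → 12:26 AM UTC (Dec 5).
Add 3 hours 40 minutes leg 3 → 4:06 AM UTC.
Nordhavn is UTC+9:00, so local arrival = 4:06 AM + 9:00 = 1:06 PM on Dec 5.

1:06 PM on December 5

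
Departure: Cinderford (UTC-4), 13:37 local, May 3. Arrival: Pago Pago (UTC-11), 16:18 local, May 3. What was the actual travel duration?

Departure in UTC: 13:37 + 4:00 = 17:37 on May 3.
Arrival in UTC: 16:18 + 11:00 = 03:18 on May 4.
Elapsed = 03:18 − 17:37 (+1 day) = 9 hours 41 minutes.

9 hours 41 minutes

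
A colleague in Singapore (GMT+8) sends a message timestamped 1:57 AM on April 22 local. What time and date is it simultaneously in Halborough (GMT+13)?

6:57 AM on April 22

In UTC: 1:57 AM − 8:00 = 5:57 PM on Apr 21.
Halborough is UTC+13:00: 5:57 PM + 13:00 = 6:57 AM on Apr 22.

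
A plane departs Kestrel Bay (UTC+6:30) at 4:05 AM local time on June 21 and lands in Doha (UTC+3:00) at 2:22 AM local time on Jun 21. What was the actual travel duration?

Departure in UTC: 4:05 AM − 6:30 = 9:35 PM on Jun 20.
Arrival in UTC: 2:22 AM − 3:00 = 11:22 PM on Jun 20.
Elapsed = 11:22 PM − 9:35 PM = 1 hour 47 minutes.

1 hour 47 minutes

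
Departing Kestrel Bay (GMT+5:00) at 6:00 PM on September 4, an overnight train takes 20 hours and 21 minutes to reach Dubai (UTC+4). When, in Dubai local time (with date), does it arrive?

1:21 PM on September 5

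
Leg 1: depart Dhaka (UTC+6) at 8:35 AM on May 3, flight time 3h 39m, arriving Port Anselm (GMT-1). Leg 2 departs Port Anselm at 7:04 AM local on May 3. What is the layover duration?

1 hour 50 minutes

Convert departure to UTC: 8:35 AM − 6:00 = 2:35 AM UTC on May 3.
Add 3 hours and 39 minutes flight time → 6:14 AM UTC.
Port Anselm is UTC−1:00, so local arrival = 6:14 AM − 1:00 = 5:14 AM on May 3.
Layover = 7:04 AM − 5:14 AM = 1 hour 50 minutes.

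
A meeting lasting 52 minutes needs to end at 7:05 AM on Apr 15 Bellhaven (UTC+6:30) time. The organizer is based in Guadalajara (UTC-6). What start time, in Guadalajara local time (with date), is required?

Target end time in UTC: 7:05 AM − 6:30 = 12:35 AM on Apr 15.
Subtract 52 minutes → start 11:43 PM UTC on Apr 14.
Guadalajara is UTC−6:00: 11:43 PM − 6:00 = 5:43 PM on Apr 14.

5:43 PM on April 14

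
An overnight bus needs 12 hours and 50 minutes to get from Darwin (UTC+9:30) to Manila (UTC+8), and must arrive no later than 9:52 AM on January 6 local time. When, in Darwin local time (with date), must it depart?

10:32 PM on Jan 5

Target arrival in UTC: 9:52 AM − 8:00 = 1:52 AM on Jan 6.
Subtract 12 hours and 50 minutes → departure 1:02 PM UTC on Jan 5.
Darwin is UTC+9:30: 1:02 PM + 9:30 = 10:32 PM on Jan 5.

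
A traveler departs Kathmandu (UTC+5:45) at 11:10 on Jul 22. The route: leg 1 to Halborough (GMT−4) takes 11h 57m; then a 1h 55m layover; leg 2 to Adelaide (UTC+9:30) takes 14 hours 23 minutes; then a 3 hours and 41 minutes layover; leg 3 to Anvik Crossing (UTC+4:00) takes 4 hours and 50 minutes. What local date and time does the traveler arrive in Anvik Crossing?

22:11 on July 23

Convert departure to UTC: 11:10 − 5:45 = 05:25 UTC on Jul 22.
Add 11 hours 57 minutes leg 1 → 17:22 UTC.
Add 1 hour 55 minutes layover in Halborough → 19:17 UTC.
Add 14 hours and 23 minutes leg 2 → 09:40 UTC (Jul 23).
Add 3 hours and 41 minutes layover in Adelaide → 13:21 UTC.
Add 4 hours and 50 minutes leg 3 → 18:11 UTC.
Anvik Crossing is UTC+4:00, so local arrival = 18:11 + 4:00 = 22:11 on Jul 23.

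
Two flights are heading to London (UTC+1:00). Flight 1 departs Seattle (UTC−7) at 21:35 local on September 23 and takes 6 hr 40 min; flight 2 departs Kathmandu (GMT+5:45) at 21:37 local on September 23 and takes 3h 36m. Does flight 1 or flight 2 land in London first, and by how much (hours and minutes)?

Flight 1 in UTC: 21:35 + 7:00 = 04:35 on Sep 24.
+6 hours 40 minutes → arrive 11:15 UTC on Sep 24.
Flight 2 in UTC: 21:37 − 5:45 = 15:52 on Sep 23.
+3 hours 36 minutes → arrive 19:28 UTC on Sep 23.
Flight 2 lands earlier by 15 hours 47 minutes.

the second, by 15 hours 47 minutes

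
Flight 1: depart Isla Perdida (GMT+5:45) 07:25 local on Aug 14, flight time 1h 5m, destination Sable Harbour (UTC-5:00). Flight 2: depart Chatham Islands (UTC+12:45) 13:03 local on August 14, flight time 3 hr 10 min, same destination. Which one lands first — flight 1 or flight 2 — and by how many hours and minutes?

Flight 1 in UTC: 07:25 − 5:45 = 01:40 on Aug 14.
+1 hour 5 minutes → arrive 02:45 UTC on Aug 14.
Flight 2 in UTC: 13:03 − 12:45 = 00:18 on Aug 14.
+3 hours 10 minutes → arrive 03:28 UTC on Aug 14.
Flight 1 lands earlier by 43 minutes.

the first, by 43 minutes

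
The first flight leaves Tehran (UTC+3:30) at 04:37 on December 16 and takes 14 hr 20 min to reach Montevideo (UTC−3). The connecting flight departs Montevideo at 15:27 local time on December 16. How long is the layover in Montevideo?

Convert departure to UTC: 04:37 − 3:30 = 01:07 UTC on Dec 16.
Add 14 hours 20 minutes flight time → 15:27 UTC.
Montevideo is UTC−3:00, so local arrival = 15:27 − 3:00 = 12:27 on Dec 16.
Layover = 15:27 − 12:27 = 3 hours.

3 hours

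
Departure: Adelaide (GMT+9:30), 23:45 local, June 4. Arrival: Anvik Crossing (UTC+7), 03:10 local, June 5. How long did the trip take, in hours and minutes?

Departure in UTC: 23:45 − 9:30 = 14:15 on Jun 4.
Arrival in UTC: 03:10 − 7:00 = 20:10 on Jun 4.
Elapsed = 20:10 − 14:15 = 5 hours 55 minutes.

5 hours 55 minutes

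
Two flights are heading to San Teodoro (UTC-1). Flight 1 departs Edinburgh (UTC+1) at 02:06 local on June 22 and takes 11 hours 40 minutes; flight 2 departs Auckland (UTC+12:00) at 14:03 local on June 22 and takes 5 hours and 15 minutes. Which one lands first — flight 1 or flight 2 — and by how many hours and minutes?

the second, by 5 hours 28 minutes

Flight 1 in UTC: 02:06 − 1:00 = 01:06 on Jun 22.
+11 hours and 40 minutes → arrive 12:46 UTC on Jun 22.
Flight 2 in UTC: 14:03 − 12:00 = 02:03 on Jun 22.
+5 hours 15 minutes → arrive 07:18 UTC on Jun 22.
Flight 2 lands earlier by 5 hours 28 minutes.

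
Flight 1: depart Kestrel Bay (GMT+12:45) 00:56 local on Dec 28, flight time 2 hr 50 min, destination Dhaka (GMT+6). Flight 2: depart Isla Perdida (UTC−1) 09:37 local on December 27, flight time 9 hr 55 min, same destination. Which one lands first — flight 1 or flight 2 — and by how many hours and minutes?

the first, by 5 hours 31 minutes

Flight 1 in UTC: 00:56 − 12:45 = 12:11 on Dec 27.
+2 hours and 50 minutes → arrive 15:01 UTC on Dec 27.
Flight 2 in UTC: 09:37 + 1:00 = 10:37 on Dec 27.
+9 hours and 55 minutes → arrive 20:32 UTC on Dec 27.
Flight 1 lands earlier by 5 hours 31 minutes.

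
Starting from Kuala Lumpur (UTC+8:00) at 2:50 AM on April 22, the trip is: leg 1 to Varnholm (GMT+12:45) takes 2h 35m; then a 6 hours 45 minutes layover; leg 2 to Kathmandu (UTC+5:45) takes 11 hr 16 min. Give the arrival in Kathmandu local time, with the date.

Convert departure to UTC: 2:50 AM − 8:00 = 6:50 PM UTC on Apr 21.
Add 2 hours and 35 minutes leg 1 → 9:25 PM UTC.
Add 6 hours 45 minutes layover in Varnholm → 4:10 AM UTC (Apr 22).
Add 11 hours and 16 minutes leg 2 → 3:26 PM UTC.
Kathmandu is UTC+5:45, so local arrival = 3:26 PM + 5:45 = 9:11 PM on Apr 22.

9:11 PM on April 22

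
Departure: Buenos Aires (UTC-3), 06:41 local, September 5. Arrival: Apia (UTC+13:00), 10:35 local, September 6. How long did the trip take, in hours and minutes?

Departure in UTC: 06:41 + 3:00 = 09:41 on Sep 5.
Arrival in UTC: 10:35 − 13:00 = 21:35 on Sep 5.
Elapsed = 21:35 − 09:41 = 11 hours 54 minutes.

11 hours 54 minutes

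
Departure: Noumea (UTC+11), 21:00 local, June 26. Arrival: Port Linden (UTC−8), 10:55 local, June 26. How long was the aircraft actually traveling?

Port Linden is 19:00 behind Noumea.
Clock-face elapsed time (ignoring zones) is −10 hours 5 minutes.
Actual elapsed = −10 hours 5 minutes + 19:00 = 8 hours 55 minutes.

8 hours 55 minutes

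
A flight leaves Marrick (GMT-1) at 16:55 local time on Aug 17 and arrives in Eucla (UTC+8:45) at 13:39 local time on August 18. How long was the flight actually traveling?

Eucla is 9:45 ahead of Marrick.
Clock-face elapsed time (ignoring zones) is 20 hours 44 minutes.
Actual elapsed = 20 hours 44 minutes − 9:45 = 10 hours 59 minutes.

10 hours 59 minutes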